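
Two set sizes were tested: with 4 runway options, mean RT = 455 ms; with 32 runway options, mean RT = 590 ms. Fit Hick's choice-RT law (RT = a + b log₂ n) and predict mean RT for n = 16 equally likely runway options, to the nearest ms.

RT is linear in log₂ n, so two points fix the line:
  b = (590 − 455) / (log₂ 32 − log₂ 4) = 135 / (5 − 2) = 45 ms/bit
  a = 455 − 45 × 2 = 365 ms
Then RT(16) = 365 + 45 × log₂ 16 = 365 + 45 × 4 ≈ 545.000 ms.

545 ms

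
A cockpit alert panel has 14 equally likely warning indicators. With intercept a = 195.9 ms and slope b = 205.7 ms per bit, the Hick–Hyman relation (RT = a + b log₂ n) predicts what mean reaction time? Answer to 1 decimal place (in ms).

979.1 ms

log₂(14) = 3.8074 bits, so RT = 195.9 + 205.7 × 3.8074 ≈ 979.073 ms.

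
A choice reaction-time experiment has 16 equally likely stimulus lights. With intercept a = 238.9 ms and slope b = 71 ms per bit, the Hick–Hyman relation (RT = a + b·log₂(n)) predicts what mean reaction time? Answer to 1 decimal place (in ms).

522.9 ms

log₂(16) = 4 bits, so RT = 238.9 + 71 × 4 ≈ 522.900 ms.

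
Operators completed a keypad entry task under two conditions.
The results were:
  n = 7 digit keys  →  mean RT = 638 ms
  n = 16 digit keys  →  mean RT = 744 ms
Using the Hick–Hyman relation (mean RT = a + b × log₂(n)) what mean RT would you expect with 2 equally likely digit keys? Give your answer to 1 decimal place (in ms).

477.4 ms

RT is linear in log₂ n, so two points fix the line:
  b = (744 − 638) / (log₂ 16 − log₂ 7) = 106 / (4 − 2.8074) = 88.878 ms/bit
  a = 638 − 88.878 × 2.8074 = 388.488 ms
Then RT(2) = 388.488 + 88.878 × log₂ 2 = 388.488 + 88.878 × 1 ≈ 477.366 ms.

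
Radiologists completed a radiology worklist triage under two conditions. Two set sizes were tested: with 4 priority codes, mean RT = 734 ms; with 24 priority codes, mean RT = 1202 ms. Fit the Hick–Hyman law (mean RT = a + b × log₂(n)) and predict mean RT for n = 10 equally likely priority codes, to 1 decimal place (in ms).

Solve the two-equation system in a and b:
  b = (1202 − 734) / (log₂ 24 − log₂ 4) = 468 / (4.5850 − 2) = 181.047 ms/bit
  a = 734 − 181.047 × 2 = 371.906 ms
Then RT(10) = 371.906 + 181.047 × log₂ 10 = 371.906 + 181.047 × 3.3219 ≈ 973.331 ms.

973.3 ms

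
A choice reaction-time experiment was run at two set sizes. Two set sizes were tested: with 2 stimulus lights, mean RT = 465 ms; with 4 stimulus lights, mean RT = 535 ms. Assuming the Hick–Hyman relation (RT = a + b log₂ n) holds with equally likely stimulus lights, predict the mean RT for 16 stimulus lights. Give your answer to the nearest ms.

675 ms

Fit slope and intercept:
  b = (535 − 465) / (log₂ 4 − log₂ 2) = 70 / (2 − 1) = 70 ms/bit
  a = 465 − 70 × 1 = 395 ms
Then RT(16) = 395 + 70 × log₂ 16 = 395 + 70 × 4 ≈ 675.000 ms.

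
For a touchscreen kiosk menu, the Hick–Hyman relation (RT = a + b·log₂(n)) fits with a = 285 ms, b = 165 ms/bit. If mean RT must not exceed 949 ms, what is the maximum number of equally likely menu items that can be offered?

16

165·log₂ n ≤ 949 − 285 = 664, giving log₂ n ≤ 4.0242 and n ≤ 16.271. The largest whole number is 16.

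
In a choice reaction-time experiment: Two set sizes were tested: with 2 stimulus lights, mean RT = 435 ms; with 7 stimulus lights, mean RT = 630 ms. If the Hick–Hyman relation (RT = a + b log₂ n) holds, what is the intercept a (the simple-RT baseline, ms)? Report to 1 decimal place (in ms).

327.1 ms

Slope: b = (630 − 435) / (log₂ 7 − log₂ 2) = 195/1.8074 = 107.892 ms/bit.
Intercept: a = 435 − 107.892·log₂(2) = 327.108 ms.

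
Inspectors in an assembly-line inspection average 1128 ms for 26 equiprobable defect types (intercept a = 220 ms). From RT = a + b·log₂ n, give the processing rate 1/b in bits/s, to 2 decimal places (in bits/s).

5.18 bits/s

Choice component = 1128 − 220 = 908 ms over log₂(26) = 4.7004 bits.
b = 908 / 4.7004 = 193.173 ms/bit, so 1/b = 5.177 bits/s.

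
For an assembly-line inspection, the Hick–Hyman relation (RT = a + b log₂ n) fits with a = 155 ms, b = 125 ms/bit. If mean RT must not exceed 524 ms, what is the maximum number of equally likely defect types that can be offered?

7

Information budget: (524 − 155)/125 = 2.9520 bits, so n ≤ 2^2.9520 = 7.738 → at most 7.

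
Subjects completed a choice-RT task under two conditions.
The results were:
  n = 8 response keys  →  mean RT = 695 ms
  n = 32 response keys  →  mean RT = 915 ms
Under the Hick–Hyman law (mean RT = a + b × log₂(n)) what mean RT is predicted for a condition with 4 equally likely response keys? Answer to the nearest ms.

RT is linear in log₂ n, so two points fix the line:
  b = (915 − 695) / (log₂ 32 − log₂ 8) = 220 / (5 − 3) = 110 ms/bit
  a = 695 − 110 × 3 = 365 ms
Then RT(4) = 365 + 110 × log₂ 4 = 365 + 110 × 2 ≈ 585.000 ms.

585 ms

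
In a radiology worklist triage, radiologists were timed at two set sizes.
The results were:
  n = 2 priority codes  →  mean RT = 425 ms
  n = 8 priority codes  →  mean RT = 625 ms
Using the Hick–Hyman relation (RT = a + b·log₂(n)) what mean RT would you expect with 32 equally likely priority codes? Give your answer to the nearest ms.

Fit slope and intercept:
  b = (625 − 425) / (log₂ 8 − log₂ 2) = 200 / (3 − 1) = 100 ms/bit
  a = 425 − 100 × 1 = 325 ms
Then RT(32) = 325 + 100 × log₂ 32 = 325 + 100 × 5 ≈ 825.000 ms.

825 ms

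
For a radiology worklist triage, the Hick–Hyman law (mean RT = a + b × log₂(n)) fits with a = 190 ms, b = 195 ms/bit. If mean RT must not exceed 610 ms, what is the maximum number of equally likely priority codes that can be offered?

195·log₂ n ≤ 610 − 190 = 420, giving log₂ n ≤ 2.1538 and n ≤ 4.450. The largest whole number is 4.

4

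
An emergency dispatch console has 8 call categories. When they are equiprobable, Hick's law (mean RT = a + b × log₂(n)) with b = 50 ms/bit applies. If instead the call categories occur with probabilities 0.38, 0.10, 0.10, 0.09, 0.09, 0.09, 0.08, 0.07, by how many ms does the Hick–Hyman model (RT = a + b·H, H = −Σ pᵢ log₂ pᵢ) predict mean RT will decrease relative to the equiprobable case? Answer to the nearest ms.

15 ms

The RT saving is b·ΔH. Equiprobable H₀ = log₂(8) = 3.0000 bits; with the given probabilities H = 2.6929 bits.
b·(H₀ − H) = 50 × (3.0000 − 2.6929) = 15.36 ms.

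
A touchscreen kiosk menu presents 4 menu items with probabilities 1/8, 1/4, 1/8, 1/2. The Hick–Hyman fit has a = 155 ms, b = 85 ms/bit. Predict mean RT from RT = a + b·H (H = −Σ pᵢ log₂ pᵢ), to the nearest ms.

304 ms

Each term −pᵢ log₂ pᵢ: 0.125·3 + 0.25·2 + 0.125·3 + 0.5·1; summed, H = 1.750 bits.
Mean RT = a + bH = 155 + 85·1.750 = 303.75 ms.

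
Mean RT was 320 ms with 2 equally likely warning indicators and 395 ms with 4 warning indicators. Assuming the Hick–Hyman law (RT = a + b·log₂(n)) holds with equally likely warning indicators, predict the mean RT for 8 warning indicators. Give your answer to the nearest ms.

Solve the two-equation system in a and b:
  b = (395 − 320) / (log₂ 4 − log₂ 2) = 75 / (2 − 1) = 75 ms/bit
  a = 320 − 75 × 1 = 245 ms
Then RT(8) = 245 + 75 × log₂ 8 = 245 + 75 × 3 ≈ 470.000 ms.

470 ms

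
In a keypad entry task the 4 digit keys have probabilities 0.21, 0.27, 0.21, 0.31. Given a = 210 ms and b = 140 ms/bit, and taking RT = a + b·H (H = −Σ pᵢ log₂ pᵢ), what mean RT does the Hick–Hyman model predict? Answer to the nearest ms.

487 ms

H = 0.21·log₂(1/0.21) + 0.27·log₂(1/0.27) + 0.21·log₂(1/0.21) + 0.31·log₂(1/0.31) = 1.9795 bits.
RT = 210 + 140 × 1.9795 = 487.12 ms.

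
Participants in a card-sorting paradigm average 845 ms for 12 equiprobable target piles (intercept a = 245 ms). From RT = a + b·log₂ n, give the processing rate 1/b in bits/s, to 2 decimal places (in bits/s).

b = (845 − 245)/log₂ 12 = 600/3.5850 = 167.366 ms per bit = 0.16737 s/bit; the reciprocal is 5.975 bits/s.

5.97 bits/s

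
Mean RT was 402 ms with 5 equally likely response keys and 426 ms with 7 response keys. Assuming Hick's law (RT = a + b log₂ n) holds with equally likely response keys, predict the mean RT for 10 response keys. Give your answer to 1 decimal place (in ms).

451.4 ms

With log₂ n on the abscissa the relation is linear; from the two conditions:
  b = (426 − 402) / (log₂ 7 − log₂ 5) = 24 / (2.8074 − 2.3219) = 49.441 ms/bit
  a = 402 − 49.441 × 2.3219 = 287.201 ms
Then RT(10) = 287.201 + 49.441 × log₂ 10 = 287.201 + 49.441 × 3.3219 ≈ 451.441 ms.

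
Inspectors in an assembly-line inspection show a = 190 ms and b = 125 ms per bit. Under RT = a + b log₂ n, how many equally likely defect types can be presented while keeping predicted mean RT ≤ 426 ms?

Set 190 + 125·log₂ n ≤ 426 → log₂ n ≤ (426 − 190)/125 = 1.8880.
So n ≤ 2^1.8880 = 3.701; the largest integer n is 3.

3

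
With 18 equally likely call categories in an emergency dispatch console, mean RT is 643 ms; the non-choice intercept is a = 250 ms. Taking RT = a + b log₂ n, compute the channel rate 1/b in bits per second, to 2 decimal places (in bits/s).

10.61 bits/s

b = (643 − 250)/log₂ 18 = 393/4.1699 = 94.246 ms per bit = 0.09425 s/bit; the reciprocal is 10.610 bits/s.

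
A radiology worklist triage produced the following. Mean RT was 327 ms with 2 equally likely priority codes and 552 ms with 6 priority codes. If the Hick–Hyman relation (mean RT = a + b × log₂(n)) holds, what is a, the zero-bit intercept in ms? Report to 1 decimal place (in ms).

185.0 ms

The slope on a log₂ axis is (552 − 327) / (2.5850 − 1) = 141.959 ms/bit.
Intercept: a = 327 − 141.959·log₂(2) = 185.041 ms.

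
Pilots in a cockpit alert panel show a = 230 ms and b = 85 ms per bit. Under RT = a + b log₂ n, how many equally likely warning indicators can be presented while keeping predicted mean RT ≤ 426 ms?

Information budget: (426 − 230)/85 = 2.3059 bits, so n ≤ 2^2.3059 = 4.945 → at most 4.

4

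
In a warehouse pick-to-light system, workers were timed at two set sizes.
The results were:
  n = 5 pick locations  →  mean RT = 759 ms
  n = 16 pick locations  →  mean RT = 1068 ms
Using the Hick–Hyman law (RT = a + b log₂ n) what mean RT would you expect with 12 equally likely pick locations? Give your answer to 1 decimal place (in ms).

Solve the two-equation system in a and b:
  b = (1068 − 759) / (log₂ 16 − log₂ 5) = 309 / (4 − 2.3219) = 184.140 ms/bit
  a = 759 − 184.140 × 2.3219 = 331.440 ms
Then RT(12) = 331.440 + 184.140 × log₂ 12 = 331.440 + 184.140 × 3.5850 ≈ 991.575 ms.

991.6 ms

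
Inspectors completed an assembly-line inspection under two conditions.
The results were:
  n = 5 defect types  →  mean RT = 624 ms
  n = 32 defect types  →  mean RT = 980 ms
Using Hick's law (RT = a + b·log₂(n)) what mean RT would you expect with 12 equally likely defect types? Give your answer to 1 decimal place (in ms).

Solve the two-equation system in a and b:
  b = (980 − 624) / (log₂ 32 − log₂ 5) = 356 / (5 − 2.3219) = 132.931 ms/bit
  a = 624 − 132.931 × 2.3219 = 315.343 ms
Then RT(12) = 315.343 + 132.931 × log₂ 12 = 315.343 + 132.931 × 3.5850 ≈ 791.897 ms.

791.9 ms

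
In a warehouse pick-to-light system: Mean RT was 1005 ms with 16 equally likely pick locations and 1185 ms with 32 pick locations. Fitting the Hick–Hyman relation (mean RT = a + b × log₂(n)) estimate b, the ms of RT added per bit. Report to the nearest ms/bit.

180 ms/bit

b = (RT₂ − RT₁)/(log₂ n₂ − log₂ n₁) = (1185 − 1005)/(5 − 4) = 180 ms/bit.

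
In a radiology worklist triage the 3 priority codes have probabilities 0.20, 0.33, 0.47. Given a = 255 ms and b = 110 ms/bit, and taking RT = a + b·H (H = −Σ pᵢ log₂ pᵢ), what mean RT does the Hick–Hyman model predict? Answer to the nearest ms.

H = 0.20·log₂(1/0.20) + 0.33·log₂(1/0.33) + 0.47·log₂(1/0.47) = 1.5042 bits.
RT = 255 + 110 × 1.5042 = 420.46 ms.

420 ms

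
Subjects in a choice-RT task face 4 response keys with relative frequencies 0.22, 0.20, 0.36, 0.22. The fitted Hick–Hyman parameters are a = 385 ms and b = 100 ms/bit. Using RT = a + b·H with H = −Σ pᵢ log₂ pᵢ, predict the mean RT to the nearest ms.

Entropy contributions −pᵢ log₂ pᵢ: 0.4806, 0.4644, 0.5306, 0.4806; sum H = 1.9561 bits.
RT = a + bH = 385 + 100·1.9561 = 580.61 ms.

581 ms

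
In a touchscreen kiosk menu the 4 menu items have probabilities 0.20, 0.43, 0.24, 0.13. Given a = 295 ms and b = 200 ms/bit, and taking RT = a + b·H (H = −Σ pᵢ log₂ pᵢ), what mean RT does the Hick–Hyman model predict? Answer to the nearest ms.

668 ms

H = 0.20·log₂(1/0.20) + 0.43·log₂(1/0.43) + 0.24·log₂(1/0.24) + 0.13·log₂(1/0.13) = 1.8647 bits.
RT = 295 + 200 × 1.8647 = 667.95 ms.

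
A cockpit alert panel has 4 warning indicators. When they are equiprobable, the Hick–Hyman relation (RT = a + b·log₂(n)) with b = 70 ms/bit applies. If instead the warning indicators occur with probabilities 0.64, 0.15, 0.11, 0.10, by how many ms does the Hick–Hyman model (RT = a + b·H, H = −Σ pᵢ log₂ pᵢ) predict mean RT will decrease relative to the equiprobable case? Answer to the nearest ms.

35 ms

The RT saving is b·ΔH. Equiprobable H₀ = log₂(4) = 2.0000 bits; with the given probabilities H = 1.5051 bits.
b·(H₀ − H) = 70 × (2.0000 − 1.5051) = 34.64 ms.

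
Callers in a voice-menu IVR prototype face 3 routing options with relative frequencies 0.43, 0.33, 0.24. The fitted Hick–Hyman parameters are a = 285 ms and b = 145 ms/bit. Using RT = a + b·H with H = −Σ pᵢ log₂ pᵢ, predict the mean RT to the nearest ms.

509 ms

H = 0.43·log₂(1/0.43) + 0.33·log₂(1/0.33) + 0.24·log₂(1/0.24) = 1.5455 bits.
RT = 285 + 145 × 1.5455 = 509.10 ms.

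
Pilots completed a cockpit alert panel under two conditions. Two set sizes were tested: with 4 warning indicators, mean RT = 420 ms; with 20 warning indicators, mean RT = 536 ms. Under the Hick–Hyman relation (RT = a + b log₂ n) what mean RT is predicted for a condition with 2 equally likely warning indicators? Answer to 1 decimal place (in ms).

370.0 ms

RT is linear in log₂ n, so two points fix the line:
  b = (536 − 420) / (log₂ 20 − log₂ 4) = 116 / (4.3219 − 2) = 49.958 ms/bit
  a = 420 − 49.958 × 2 = 320.083 ms
Then RT(2) = 320.083 + 49.958 × log₂ 2 = 320.083 + 49.958 × 1 ≈ 370.042 ms.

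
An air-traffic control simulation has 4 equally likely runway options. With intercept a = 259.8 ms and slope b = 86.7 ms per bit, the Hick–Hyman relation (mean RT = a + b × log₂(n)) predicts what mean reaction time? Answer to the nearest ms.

log₂(4) = 2 bits, so RT = 259.8 + 86.7 × 2 ≈ 433.200 ms.

433 ms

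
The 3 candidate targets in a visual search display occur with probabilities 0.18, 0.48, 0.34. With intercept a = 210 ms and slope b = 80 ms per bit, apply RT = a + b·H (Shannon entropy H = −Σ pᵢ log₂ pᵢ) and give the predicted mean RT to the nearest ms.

H = 0.18·log₂(1/0.18) + 0.48·log₂(1/0.48) + 0.34·log₂(1/0.34) = 1.4828 bits.
RT = 210 + 80 × 1.4828 = 328.62 ms.

329 ms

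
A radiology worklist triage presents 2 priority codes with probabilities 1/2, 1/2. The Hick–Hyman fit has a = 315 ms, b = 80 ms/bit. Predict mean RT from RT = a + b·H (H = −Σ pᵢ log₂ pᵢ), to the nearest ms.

395 ms

H = −Σ pᵢ log₂ pᵢ = 0.5·1 + 0.5·1 = 1.000 bits.
RT = 315 + 80 × 1.000 = 395.00 ms.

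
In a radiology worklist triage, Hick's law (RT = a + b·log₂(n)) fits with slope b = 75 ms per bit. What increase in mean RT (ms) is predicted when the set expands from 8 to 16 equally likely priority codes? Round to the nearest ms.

75 ms

ΔRT = (a + b log₂ n₂) − (a + b log₂ n₁) = b·(log₂ n₂ − log₂ n₁).
log₂(16) − log₂(8) = log₂(16/8) = log₂(2) = 1.
ΔRT = 75 × 1.0000 = 75.000 ms.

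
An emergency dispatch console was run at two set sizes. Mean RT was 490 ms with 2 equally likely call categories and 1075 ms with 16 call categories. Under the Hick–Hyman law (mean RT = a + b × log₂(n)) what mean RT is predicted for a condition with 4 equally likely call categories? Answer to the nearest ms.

685 ms

Fit slope and intercept:
  b = (1075 − 490) / (log₂ 16 − log₂ 2) = 585 / (4 − 1) = 195 ms/bit
  a = 490 − 195 × 1 = 295 ms
Then RT(4) = 295 + 195 × log₂ 4 = 295 + 195 × 2 ≈ 685.000 ms.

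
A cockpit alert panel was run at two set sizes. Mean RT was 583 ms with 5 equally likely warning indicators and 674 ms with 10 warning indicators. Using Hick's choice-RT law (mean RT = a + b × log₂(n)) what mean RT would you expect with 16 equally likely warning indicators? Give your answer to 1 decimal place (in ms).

735.7 ms

Fit slope and intercept:
  b = (674 − 583) / (log₂ 10 − log₂ 5) = 91 / (3.3219 − 2.3219) = 91.000 ms/bit
  a = 583 − 91.000 × 2.3219 = 371.705 ms
Then RT(16) = 371.705 + 91.000 × log₂ 16 = 371.705 + 91.000 × 4 ≈ 735.705 ms.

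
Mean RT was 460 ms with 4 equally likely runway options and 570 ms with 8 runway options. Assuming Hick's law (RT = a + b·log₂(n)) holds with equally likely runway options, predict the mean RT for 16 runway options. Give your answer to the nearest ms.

680 ms

Solve the two-equation system in a and b:
  b = (570 − 460) / (log₂ 8 − log₂ 4) = 110 / (3 − 2) = 110 ms/bit
  a = 460 − 110 × 2 = 240 ms
Then RT(16) = 240 + 110 × log₂ 16 = 240 + 110 × 4 ≈ 680.000 ms.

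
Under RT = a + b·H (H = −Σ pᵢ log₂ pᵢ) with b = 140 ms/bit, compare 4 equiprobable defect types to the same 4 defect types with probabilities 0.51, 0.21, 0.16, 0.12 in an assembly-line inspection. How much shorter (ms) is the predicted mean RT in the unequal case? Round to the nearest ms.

34 ms

The RT saving is b·ΔH. Equiprobable H₀ = log₂(4) = 2.0000 bits; with the given probabilities H = 1.7583 bits.
b·(H₀ − H) = 140 × (2.0000 − 1.7583) = 33.83 ms.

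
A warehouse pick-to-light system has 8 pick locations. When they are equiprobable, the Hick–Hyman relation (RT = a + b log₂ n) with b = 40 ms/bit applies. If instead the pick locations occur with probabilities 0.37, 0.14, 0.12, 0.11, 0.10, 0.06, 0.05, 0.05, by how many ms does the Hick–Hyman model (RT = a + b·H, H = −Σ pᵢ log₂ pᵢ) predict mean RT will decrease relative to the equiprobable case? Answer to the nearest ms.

14 ms

The RT saving is b·ΔH. Equiprobable H₀ = log₂(8) = 3.0000 bits; with the given probabilities H = 2.6531 bits.
b·(H₀ − H) = 40 × (3.0000 − 2.6531) = 13.88 ms.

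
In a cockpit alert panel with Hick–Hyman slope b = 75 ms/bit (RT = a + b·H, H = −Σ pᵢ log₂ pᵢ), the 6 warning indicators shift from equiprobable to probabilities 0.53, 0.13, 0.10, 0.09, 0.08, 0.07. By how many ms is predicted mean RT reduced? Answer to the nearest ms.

38 ms

Equiprobable entropy H₀ = log₂ 6 = 2.5850 bits.
Skewed entropy H = −Σ pᵢ log₂ pᵢ = 2.0730 bits.
ΔRT = b·(H₀ − H) = 75 × 0.5120 = 38.40 ms.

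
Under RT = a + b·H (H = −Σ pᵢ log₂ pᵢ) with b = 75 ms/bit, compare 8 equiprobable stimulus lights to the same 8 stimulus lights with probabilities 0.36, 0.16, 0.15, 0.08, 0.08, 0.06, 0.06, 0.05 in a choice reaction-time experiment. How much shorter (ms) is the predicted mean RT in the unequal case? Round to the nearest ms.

The RT saving is b·ΔH. Equiprobable H₀ = log₂(8) = 3.0000 bits; with the given probabilities H = 2.6504 bits.
b·(H₀ − H) = 75 × (3.0000 − 2.6504) = 26.22 ms.

26 ms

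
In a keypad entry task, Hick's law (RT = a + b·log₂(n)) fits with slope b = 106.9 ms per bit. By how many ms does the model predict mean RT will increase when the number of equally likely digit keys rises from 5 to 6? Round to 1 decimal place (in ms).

Only the slope matters, since a is common to both: ΔRT = b·log₂(n₂/n₁).
log₂(6) − log₂(5) = 2.5850 − 2.3219 = 0.2630.
ΔRT = 106.9 × 0.2630 = 28.118 ms.

28.1 ms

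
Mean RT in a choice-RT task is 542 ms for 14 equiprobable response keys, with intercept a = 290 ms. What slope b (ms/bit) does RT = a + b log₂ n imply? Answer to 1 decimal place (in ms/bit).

66.2 ms/bit

log₂(14) = 3.8074 bits.
b = (RT − a)/log₂ n = (542 − 290) / 3.8074 = 66.188 ms/bit.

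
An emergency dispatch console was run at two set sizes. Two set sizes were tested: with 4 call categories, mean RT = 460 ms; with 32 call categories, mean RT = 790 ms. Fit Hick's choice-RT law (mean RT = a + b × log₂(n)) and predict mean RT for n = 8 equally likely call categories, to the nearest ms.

570 ms

Solve the two-equation system in a and b:
  b = (790 − 460) / (log₂ 32 − log₂ 4) = 330 / (5 − 2) = 110 ms/bit
  a = 460 − 110 × 2 = 240 ms
Then RT(8) = 240 + 110 × log₂ 8 = 240 + 110 × 3 ≈ 570.000 ms.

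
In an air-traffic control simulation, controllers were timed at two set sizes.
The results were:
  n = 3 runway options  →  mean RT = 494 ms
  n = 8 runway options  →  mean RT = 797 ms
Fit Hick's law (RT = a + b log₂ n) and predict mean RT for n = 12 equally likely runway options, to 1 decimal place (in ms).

922.3 ms

With log₂ n on the abscissa the relation is linear; from the two conditions:
  b = (797 − 494) / (log₂ 8 − log₂ 3) = 303 / (3 − 1.5850) = 214.129 ms/bit
  a = 494 − 214.129 × 1.5850 = 154.614 ms
Then RT(12) = 154.614 + 214.129 × log₂ 12 = 154.614 + 214.129 × 3.5850 ≈ 922.257 ms.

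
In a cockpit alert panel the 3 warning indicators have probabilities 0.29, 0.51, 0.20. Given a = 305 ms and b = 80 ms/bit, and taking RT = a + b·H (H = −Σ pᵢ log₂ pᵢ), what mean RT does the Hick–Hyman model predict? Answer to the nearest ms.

H = 0.29·log₂(1/0.29) + 0.51·log₂(1/0.51) + 0.20·log₂(1/0.20) = 1.4777 bits.
RT = 305 + 80 × 1.4777 = 423.22 ms.

423 ms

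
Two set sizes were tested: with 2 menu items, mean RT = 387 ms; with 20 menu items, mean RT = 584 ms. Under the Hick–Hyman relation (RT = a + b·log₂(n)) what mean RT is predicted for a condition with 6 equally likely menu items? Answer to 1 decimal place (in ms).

481.0 ms

With log₂ n on the abscissa the relation is linear; from the two conditions:
  b = (584 − 387) / (log₂ 20 − log₂ 2) = 197 / (4.3219 − 1) = 59.303 ms/bit
  a = 387 − 59.303 × 1 = 327.697 ms
Then RT(6) = 327.697 + 59.303 × log₂ 6 = 327.697 + 59.303 × 2.5850 ≈ 480.993 ms.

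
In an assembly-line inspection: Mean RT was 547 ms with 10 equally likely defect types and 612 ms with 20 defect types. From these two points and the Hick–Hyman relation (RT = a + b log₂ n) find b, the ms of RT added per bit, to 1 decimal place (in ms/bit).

Slope: b = (612 − 547) / (log₂ 20 − log₂ 10) = 65/1.0000 = 65.000 ms/bit.

65.0 ms/bit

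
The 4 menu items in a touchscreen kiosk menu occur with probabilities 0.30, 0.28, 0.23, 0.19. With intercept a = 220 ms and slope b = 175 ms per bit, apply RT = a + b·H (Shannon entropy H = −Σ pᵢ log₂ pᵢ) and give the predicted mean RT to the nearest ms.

H = 0.30·log₂(1/0.30) + 0.28·log₂(1/0.28) + 0.23·log₂(1/0.23) + 0.19·log₂(1/0.19) = 1.9782 bits.
RT = 220 + 175 × 1.9782 = 566.19 ms.

566 ms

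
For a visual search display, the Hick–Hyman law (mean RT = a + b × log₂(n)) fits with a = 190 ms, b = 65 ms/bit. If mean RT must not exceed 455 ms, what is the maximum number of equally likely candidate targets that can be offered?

16

Set 190 + 65·log₂ n ≤ 455 → log₂ n ≤ (455 − 190)/65 = 4.0769.
So n ≤ 2^4.0769 = 16.876; the largest integer n is 16.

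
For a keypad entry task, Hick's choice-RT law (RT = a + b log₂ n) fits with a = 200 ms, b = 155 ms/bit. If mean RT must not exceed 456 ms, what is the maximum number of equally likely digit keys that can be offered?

155·log₂ n ≤ 456 − 200 = 256, giving log₂ n ≤ 1.6516 and n ≤ 3.142. The largest whole number is 3.

3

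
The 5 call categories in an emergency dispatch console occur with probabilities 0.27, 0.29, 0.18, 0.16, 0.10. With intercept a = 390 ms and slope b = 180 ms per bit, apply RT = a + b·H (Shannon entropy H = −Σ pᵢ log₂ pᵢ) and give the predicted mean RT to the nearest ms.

H = 0.27·log₂(1/0.27) + 0.29·log₂(1/0.29) + 0.18·log₂(1/0.18) + 0.16·log₂(1/0.16) + 0.10·log₂(1/0.10) = 2.2284 bits.
RT = 390 + 180 × 2.2284 = 791.12 ms.

791 ms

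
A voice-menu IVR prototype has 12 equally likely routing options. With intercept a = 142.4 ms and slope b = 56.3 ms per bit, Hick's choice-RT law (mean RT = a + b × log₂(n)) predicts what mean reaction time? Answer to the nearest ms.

log₂(12) = 3.5850 bits, so RT = 142.4 + 56.3 × 3.5850 ≈ 344.233 ms.

344 ms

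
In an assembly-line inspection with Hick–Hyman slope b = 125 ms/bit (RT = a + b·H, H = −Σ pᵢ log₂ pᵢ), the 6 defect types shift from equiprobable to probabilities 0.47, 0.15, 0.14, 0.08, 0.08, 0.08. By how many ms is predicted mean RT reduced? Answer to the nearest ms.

49 ms

Equiprobable entropy H₀ = log₂ 6 = 2.5850 bits.
Skewed entropy H = −Σ pᵢ log₂ pᵢ = 2.1941 bits.
ΔRT = b·(H₀ − H) = 125 × 0.3908 = 48.85 ms.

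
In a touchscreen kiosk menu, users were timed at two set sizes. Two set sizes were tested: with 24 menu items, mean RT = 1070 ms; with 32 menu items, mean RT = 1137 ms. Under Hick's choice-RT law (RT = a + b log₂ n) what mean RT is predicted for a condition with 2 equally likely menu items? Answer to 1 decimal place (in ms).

491.3 ms

With log₂ n on the abscissa the relation is linear; from the two conditions:
  b = (1137 − 1070) / (log₂ 32 − log₂ 24) = 67 / (5 − 4.5850) = 161.431 ms/bit
  a = 1070 − 161.431 × 4.5850 = 329.844 ms
Then RT(2) = 329.844 + 161.431 × log₂ 2 = 329.844 + 161.431 × 1 ≈ 491.275 ms.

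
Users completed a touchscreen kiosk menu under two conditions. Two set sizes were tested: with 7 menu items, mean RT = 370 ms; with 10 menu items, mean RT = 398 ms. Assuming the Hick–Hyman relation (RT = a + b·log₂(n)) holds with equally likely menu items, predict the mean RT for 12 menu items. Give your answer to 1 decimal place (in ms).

RT is linear in log₂ n, so two points fix the line:
  b = (398 − 370) / (log₂ 10 − log₂ 7) = 28 / (3.3219 − 2.8074) = 54.414 ms/bit
  a = 370 − 54.414 × 2.8074 = 217.241 ms
Then RT(12) = 217.241 + 54.414 × log₂ 12 = 217.241 + 54.414 × 3.5850 ≈ 412.313 ms.

412.3 ms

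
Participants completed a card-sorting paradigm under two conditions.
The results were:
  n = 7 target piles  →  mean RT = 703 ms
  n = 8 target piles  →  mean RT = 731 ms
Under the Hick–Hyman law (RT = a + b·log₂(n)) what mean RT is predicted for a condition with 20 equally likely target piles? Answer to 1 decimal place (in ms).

Fit slope and intercept:
  b = (731 − 703) / (log₂ 8 − log₂ 7) = 28 / (3 − 2.8074) = 145.345 ms/bit
  a = 703 − 145.345 × 2.8074 = 294.965 ms
Then RT(20) = 294.965 + 145.345 × log₂ 20 = 294.965 + 145.345 × 4.3219 ≈ 923.136 ms.

923.1 ms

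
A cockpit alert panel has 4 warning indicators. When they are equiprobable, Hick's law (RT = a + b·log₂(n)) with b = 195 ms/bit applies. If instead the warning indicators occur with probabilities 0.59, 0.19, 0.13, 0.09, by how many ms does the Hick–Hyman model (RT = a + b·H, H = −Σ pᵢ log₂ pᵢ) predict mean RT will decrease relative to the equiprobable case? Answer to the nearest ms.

78 ms

The RT saving is b·ΔH. Equiprobable H₀ = log₂(4) = 2.0000 bits; with the given probabilities H = 1.5996 bits.
b·(H₀ − H) = 195 × (2.0000 − 1.5996) = 78.07 ms.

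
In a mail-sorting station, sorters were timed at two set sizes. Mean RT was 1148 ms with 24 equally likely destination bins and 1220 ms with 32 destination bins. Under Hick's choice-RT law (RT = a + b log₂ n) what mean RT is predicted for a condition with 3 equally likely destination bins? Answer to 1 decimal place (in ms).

With log₂ n on the abscissa the relation is linear; from the two conditions:
  b = (1220 − 1148) / (log₂ 32 − log₂ 24) = 72 / (5 − 4.5850) = 173.478 ms/bit
  a = 1148 − 173.478 × 4.5850 = 352.608 ms
Then RT(3) = 352.608 + 173.478 × log₂ 3 = 352.608 + 173.478 × 1.5850 ≈ 627.565 ms.

627.6 ms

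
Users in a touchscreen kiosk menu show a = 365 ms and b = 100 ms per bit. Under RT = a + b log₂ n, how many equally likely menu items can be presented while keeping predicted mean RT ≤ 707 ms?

10

100·log₂ n ≤ 707 − 365 = 342, giving log₂ n ≤ 3.4200 and n ≤ 10.703. The largest whole number is 10.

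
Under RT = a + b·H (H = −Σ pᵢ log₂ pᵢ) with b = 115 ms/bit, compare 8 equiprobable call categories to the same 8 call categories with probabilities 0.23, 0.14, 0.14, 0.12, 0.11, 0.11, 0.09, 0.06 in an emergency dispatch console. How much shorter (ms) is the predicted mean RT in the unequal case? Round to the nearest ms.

11 ms

Equiprobable entropy H₀ = log₂ 8 = 3.0000 bits.
Skewed entropy H = −Σ pᵢ log₂ pᵢ = 2.9057 bits.
ΔRT = b·(H₀ − H) = 115 × 0.0943 = 10.84 ms.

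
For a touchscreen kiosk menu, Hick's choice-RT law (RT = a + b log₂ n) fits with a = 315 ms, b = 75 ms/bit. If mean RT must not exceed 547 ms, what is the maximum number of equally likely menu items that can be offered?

8

Set 315 + 75·log₂ n ≤ 547 → log₂ n ≤ (547 − 315)/75 = 3.0933.
So n ≤ 2^3.0933 = 8.535; the largest integer n is 8.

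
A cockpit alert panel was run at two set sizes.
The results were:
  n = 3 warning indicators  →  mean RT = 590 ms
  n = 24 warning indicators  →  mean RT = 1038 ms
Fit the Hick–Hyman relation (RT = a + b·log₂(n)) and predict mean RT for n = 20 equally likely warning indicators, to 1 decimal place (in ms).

Fit slope and intercept:
  b = (1038 − 590) / (log₂ 24 − log₂ 3) = 448 / (4.5850 − 1.5850) = 149.333 ms/bit
  a = 590 − 149.333 × 1.5850 = 353.312 ms
Then RT(20) = 353.312 + 149.333 × log₂ 20 = 353.312 + 149.333 × 4.3219 ≈ 998.720 ms.

998.7 ms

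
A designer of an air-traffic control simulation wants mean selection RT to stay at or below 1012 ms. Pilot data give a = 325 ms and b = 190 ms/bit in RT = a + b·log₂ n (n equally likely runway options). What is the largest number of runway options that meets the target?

Set 325 + 190·log₂ n ≤ 1012 → log₂ n ≤ (1012 − 325)/190 = 3.6158.
So n ≤ 2^3.6158 = 12.259; the largest integer n is 12.

12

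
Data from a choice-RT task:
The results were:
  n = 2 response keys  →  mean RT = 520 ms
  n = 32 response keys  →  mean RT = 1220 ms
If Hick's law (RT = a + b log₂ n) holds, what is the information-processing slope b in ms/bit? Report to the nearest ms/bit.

The slope on a log₂ axis is (1220 − 520) / (5 − 1) = 175 ms/bit.

175 ms/bit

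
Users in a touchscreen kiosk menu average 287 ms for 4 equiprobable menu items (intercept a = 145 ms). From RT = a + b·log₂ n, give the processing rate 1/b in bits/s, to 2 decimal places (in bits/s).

14.08 bits/s

b = (287 − 145)/log₂ 4 = 142/2 = 71.000 ms per bit = 0.07100 s/bit; the reciprocal is 14.085 bits/s.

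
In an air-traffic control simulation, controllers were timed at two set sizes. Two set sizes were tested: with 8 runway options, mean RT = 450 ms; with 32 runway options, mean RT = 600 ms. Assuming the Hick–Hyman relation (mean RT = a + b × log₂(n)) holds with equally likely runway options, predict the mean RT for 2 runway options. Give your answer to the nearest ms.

300 ms

With log₂ n on the abscissa the relation is linear; from the two conditions:
  b = (600 − 450) / (log₂ 32 − log₂ 8) = 150 / (5 − 3) = 75 ms/bit
  a = 450 − 75 × 3 = 225 ms
Then RT(2) = 225 + 75 × log₂ 2 = 225 + 75 × 1 ≈ 300.000 ms.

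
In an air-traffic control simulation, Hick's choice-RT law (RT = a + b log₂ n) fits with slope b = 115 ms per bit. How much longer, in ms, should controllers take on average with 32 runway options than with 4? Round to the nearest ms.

345 ms

The intercept a cancels: ΔRT = b·(log₂ n₂ − log₂ n₁) = b·log₂(n₂/n₁).
log₂(32) − log₂(4) = log₂(32/4) = log₂(8) = 3.
ΔRT = 115 × 3.0000 = 345.000 ms.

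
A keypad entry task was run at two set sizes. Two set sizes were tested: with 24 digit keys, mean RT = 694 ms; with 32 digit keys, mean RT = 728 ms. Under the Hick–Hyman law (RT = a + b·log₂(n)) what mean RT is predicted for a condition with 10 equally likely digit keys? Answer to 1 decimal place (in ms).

Fit slope and intercept:
  b = (728 − 694) / (log₂ 32 − log₂ 24) = 34 / (5 − 4.5850) = 81.920 ms/bit
  a = 694 − 81.920 × 4.5850 = 318.398 ms
Then RT(10) = 318.398 + 81.920 × log₂ 10 = 318.398 + 81.920 × 3.3219 ≈ 590.532 ms.

590.5 ms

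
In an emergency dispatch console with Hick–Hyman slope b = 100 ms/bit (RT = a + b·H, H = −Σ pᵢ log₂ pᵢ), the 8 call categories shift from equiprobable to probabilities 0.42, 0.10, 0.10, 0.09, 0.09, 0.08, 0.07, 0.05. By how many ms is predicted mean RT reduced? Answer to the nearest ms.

41 ms

Equiprobable entropy H₀ = log₂ 8 = 3.0000 bits.
Skewed entropy H = −Σ pᵢ log₂ pᵢ = 2.5915 bits.
ΔRT = b·(H₀ − H) = 100 × 0.4085 = 40.85 ms.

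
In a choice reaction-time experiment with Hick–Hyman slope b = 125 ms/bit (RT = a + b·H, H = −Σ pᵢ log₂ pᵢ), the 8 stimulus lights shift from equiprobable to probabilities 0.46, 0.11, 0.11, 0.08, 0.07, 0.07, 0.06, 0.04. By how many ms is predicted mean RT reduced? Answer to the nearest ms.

The RT saving is b·ΔH. Equiprobable H₀ = log₂(8) = 3.0000 bits; with the given probabilities H = 2.4738 bits.
b·(H₀ − H) = 125 × (3.0000 − 2.4738) = 65.77 ms.

66 ms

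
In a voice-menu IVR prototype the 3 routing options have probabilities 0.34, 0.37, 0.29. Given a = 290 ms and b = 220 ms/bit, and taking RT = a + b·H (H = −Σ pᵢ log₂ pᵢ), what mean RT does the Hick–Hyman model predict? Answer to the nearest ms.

637 ms

H = 0.34·log₂(1/0.34) + 0.37·log₂(1/0.37) + 0.29·log₂(1/0.29) = 1.5778 bits.
RT = 290 + 220 × 1.5778 = 637.12 ms.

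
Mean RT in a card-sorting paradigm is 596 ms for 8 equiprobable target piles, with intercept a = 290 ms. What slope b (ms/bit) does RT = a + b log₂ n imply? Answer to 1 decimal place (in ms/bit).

8 alternatives carry log₂ 8 = 3 bits; the choice cost is 596 − 290 = 306 ms, so b = 306/3 = 102.000 ms/bit.

102.0 ms/bit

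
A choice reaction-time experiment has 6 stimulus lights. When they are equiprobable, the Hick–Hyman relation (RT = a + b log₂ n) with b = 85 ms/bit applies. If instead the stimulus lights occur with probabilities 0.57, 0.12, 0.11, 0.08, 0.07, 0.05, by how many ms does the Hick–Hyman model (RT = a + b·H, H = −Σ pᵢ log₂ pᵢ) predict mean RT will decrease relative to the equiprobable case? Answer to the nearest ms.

53 ms

The RT saving is b·ΔH. Equiprobable H₀ = log₂(6) = 2.5850 bits; with the given probabilities H = 1.9558 bits.
b·(H₀ − H) = 85 × (2.5850 − 1.9558) = 53.48 ms.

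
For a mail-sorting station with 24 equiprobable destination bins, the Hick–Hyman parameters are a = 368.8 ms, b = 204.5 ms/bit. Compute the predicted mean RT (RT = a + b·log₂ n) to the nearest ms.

1306 ms

log₂(24) = 4.5850 bits, so RT = 368.8 + 204.5 × 4.5850 ≈ 1306.425 ms.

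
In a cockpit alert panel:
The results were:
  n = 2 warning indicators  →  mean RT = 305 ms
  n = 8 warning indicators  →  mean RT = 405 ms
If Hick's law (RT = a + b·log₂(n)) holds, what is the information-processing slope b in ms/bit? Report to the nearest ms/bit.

b = (RT₂ − RT₁)/(log₂ n₂ − log₂ n₁) = (405 − 305)/(3 − 1) = 50 ms/bit.

50 ms/bit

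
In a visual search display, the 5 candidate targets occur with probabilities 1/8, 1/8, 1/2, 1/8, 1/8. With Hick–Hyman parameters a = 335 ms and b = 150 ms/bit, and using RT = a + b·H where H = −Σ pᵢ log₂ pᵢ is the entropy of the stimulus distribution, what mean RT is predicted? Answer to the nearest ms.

H = −Σ pᵢ log₂ pᵢ = 0.125·3 + 0.125·3 + 0.5·1 + 0.125·3 + 0.125·3 = 2.000 bits.
RT = 335 + 150 × 2.000 = 635.00 ms.

635 ms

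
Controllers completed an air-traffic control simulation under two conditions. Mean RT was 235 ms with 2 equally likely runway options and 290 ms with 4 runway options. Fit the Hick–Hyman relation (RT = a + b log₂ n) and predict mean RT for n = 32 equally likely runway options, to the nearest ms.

With log₂ n on the abscissa the relation is linear; from the two conditions:
  b = (290 − 235) / (log₂ 4 − log₂ 2) = 55 / (2 − 1) = 55 ms/bit
  a = 235 − 55 × 1 = 180 ms
Then RT(32) = 180 + 55 × log₂ 32 = 180 + 55 × 5 ≈ 455.000 ms.

455 ms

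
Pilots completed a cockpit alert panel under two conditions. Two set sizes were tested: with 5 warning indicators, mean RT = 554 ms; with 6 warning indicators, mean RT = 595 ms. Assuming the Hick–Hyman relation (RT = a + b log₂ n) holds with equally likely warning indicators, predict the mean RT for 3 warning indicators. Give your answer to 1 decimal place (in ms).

Solve the two-equation system in a and b:
  b = (595 − 554) / (log₂ 6 − log₂ 5) = 41 / (2.5850 − 2.3219) = 155.873 ms/bit
  a = 554 − 155.873 × 2.3219 = 192.074 ms
Then RT(3) = 192.074 + 155.873 × log₂ 3 = 192.074 + 155.873 × 1.5850 ≈ 439.127 ms.

439.1 ms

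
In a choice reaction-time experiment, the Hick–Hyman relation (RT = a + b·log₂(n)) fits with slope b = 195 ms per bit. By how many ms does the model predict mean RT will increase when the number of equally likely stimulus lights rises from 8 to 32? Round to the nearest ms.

ΔRT = (a + b log₂ n₂) − (a + b log₂ n₁) = b·(log₂ n₂ − log₂ n₁).
log₂(32) − log₂(8) = log₂(32/8) = log₂(4) = 2.
ΔRT = 195 × 2.0000 = 390.000 ms.

390 ms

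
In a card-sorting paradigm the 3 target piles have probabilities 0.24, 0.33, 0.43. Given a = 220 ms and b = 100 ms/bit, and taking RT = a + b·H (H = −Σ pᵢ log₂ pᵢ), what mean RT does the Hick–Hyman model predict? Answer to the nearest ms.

375 ms

Entropy contributions −pᵢ log₂ pᵢ: 0.4941, 0.5278, 0.5236; sum H = 1.5455 bits.
RT = a + bH = 220 + 100·1.5455 = 374.55 ms.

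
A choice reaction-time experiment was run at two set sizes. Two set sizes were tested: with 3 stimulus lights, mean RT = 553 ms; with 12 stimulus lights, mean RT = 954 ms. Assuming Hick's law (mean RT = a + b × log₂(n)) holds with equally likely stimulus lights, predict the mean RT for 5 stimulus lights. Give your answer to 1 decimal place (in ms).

700.8 ms

Fit slope and intercept:
  b = (954 − 553) / (log₂ 12 − log₂ 3) = 401 / (3.5850 − 1.5850) = 200.500 ms/bit
  a = 553 − 200.500 × 1.5850 = 235.215 ms
Then RT(5) = 235.215 + 200.500 × log₂ 5 = 235.215 + 200.500 × 2.3219 ≈ 700.762 ms.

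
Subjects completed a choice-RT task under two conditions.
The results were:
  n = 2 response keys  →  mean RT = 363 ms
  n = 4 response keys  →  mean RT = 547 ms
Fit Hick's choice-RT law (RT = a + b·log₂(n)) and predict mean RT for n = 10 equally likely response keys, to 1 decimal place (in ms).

With log₂ n on the abscissa the relation is linear; from the two conditions:
  b = (547 − 363) / (log₂ 4 − log₂ 2) = 184 / (2 − 1) = 184.000 ms/bit
  a = 363 − 184.000 × 1 = 179.000 ms
Then RT(10) = 179.000 + 184.000 × log₂ 10 = 179.000 + 184.000 × 3.3219 ≈ 790.235 ms.

790.2 ms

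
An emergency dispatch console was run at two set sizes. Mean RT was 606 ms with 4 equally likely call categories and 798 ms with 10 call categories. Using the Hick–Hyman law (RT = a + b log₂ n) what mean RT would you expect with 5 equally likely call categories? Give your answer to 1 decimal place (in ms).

652.8 ms

With log₂ n on the abscissa the relation is linear; from the two conditions:
  b = (798 − 606) / (log₂ 10 − log₂ 4) = 192 / (3.3219 − 2) = 145.242 ms/bit
  a = 606 − 145.242 × 2 = 315.515 ms
Then RT(5) = 315.515 + 145.242 × log₂ 5 = 315.515 + 145.242 × 2.3219 ≈ 652.758 ms.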